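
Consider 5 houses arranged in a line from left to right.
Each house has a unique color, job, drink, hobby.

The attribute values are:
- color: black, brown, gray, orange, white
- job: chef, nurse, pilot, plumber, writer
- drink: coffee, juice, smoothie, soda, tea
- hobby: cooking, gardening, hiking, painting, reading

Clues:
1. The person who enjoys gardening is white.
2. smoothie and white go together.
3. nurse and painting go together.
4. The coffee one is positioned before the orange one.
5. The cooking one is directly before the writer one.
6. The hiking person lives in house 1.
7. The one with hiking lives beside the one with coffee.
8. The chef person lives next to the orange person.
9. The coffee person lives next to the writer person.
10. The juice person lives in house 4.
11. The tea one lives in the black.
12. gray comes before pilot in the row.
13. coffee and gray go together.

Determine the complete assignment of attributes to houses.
Solution:

House | Color | Job | Drink | Hobby
-----------------------------------
  1   | black | plumber | tea | hiking
  2   | gray | chef | coffee | cooking
  3   | orange | writer | soda | reading
  4   | brown | nurse | juice | painting
  5   | white | pilot | smoothie | gardening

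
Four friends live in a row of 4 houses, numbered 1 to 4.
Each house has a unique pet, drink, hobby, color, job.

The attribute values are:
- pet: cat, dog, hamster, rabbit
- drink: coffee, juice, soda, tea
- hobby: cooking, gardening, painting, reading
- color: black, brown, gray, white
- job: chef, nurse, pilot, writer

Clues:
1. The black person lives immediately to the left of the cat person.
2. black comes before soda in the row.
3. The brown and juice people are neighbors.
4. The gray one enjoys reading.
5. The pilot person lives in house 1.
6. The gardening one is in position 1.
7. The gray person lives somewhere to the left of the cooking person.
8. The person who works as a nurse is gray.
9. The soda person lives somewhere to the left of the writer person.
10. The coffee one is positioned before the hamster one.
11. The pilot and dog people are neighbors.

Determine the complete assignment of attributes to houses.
Solution:

House | Pet | Drink | Hobby | Color | Job
-----------------------------------------
  1   | rabbit | coffee | gardening | brown | pilot
  2   | dog | juice | painting | black | chef
  3   | cat | soda | reading | gray | nurse
  4   | hamster | tea | cooking | white | writer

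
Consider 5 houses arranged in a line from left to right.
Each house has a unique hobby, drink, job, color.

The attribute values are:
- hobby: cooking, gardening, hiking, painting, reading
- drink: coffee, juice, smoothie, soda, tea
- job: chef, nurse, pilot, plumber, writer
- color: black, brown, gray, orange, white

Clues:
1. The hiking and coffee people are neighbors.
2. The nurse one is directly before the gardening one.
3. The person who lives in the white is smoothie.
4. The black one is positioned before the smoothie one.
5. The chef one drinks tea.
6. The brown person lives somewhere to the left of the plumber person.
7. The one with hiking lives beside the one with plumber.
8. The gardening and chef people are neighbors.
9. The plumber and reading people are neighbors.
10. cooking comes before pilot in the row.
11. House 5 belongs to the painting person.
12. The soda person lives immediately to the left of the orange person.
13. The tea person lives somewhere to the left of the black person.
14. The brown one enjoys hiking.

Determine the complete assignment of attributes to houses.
Solution:

House | Hobby | Drink | Job | Color
-----------------------------------
  1   | hiking | soda | nurse | brown
  2   | gardening | coffee | plumber | orange
  3   | reading | tea | chef | gray
  4   | cooking | juice | writer | black
  5   | painting | smoothie | pilot | white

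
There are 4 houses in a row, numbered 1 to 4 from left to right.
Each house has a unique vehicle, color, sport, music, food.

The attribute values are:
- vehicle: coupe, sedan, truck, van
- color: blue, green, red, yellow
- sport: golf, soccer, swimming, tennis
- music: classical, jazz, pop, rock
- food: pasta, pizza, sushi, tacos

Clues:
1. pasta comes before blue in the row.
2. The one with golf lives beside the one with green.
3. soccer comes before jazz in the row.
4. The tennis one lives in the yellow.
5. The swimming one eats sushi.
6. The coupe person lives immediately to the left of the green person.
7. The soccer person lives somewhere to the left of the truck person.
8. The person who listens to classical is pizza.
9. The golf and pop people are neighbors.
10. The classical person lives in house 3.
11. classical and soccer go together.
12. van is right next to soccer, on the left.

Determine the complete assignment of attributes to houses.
Solution:

House | Vehicle | Color | Sport | Music | Food
----------------------------------------------
  1   | coupe | red | golf | rock | pasta
  2   | van | green | swimming | pop | sushi
  3   | sedan | blue | soccer | classical | pizza
  4   | truck | yellow | tennis | jazz | tacos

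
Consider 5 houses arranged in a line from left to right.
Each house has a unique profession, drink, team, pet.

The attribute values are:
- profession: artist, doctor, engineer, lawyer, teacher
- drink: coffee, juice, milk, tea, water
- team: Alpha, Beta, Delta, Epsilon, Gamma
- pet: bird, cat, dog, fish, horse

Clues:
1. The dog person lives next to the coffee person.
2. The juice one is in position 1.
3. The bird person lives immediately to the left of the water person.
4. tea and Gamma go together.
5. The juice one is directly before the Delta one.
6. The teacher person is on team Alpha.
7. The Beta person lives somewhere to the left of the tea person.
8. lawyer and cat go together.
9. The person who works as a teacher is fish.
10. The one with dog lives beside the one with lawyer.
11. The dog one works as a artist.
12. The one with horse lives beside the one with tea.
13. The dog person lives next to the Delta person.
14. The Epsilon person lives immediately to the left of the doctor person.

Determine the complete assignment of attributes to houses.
Solution:

House | Profession | Drink | Team | Pet
---------------------------------------
  1   | artist | juice | Beta | dog
  2   | lawyer | coffee | Delta | cat
  3   | engineer | milk | Epsilon | horse
  4   | doctor | tea | Gamma | bird
  5   | teacher | water | Alpha | fish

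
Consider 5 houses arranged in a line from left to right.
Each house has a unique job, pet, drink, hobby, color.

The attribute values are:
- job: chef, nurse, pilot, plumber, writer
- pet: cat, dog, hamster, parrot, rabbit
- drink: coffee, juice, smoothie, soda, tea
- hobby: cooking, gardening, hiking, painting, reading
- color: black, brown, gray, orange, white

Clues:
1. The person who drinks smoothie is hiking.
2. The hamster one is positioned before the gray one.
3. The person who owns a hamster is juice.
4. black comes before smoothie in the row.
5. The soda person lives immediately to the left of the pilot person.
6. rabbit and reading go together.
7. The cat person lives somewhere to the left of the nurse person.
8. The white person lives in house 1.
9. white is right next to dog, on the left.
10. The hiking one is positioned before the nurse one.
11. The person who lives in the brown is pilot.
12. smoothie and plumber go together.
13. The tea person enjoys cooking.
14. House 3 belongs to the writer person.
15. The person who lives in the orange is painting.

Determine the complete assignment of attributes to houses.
Solution:

House | Job | Pet | Drink | Hobby | Color
-----------------------------------------
  1   | chef | rabbit | soda | reading | white
  2   | pilot | dog | tea | cooking | brown
  3   | writer | hamster | juice | gardening | black
  4   | plumber | cat | smoothie | hiking | gray
  5   | nurse | parrot | coffee | painting | orange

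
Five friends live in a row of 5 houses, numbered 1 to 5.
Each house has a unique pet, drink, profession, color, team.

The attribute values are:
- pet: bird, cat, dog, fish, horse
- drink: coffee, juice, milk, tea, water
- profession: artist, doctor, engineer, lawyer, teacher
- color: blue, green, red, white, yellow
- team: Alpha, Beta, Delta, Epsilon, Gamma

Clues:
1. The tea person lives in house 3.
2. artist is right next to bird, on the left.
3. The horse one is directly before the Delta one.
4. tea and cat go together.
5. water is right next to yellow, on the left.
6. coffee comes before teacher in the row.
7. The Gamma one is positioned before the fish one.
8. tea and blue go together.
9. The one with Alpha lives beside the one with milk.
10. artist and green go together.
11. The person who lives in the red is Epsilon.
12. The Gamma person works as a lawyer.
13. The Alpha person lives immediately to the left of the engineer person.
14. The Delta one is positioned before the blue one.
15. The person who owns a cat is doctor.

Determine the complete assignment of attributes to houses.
Solution:

House | Pet | Drink | Profession | Color | Team
-----------------------------------------------
  1   | horse | water | artist | green | Alpha
  2   | bird | milk | engineer | yellow | Delta
  3   | cat | tea | doctor | blue | Beta
  4   | dog | coffee | lawyer | white | Gamma
  5   | fish | juice | teacher | red | Epsilon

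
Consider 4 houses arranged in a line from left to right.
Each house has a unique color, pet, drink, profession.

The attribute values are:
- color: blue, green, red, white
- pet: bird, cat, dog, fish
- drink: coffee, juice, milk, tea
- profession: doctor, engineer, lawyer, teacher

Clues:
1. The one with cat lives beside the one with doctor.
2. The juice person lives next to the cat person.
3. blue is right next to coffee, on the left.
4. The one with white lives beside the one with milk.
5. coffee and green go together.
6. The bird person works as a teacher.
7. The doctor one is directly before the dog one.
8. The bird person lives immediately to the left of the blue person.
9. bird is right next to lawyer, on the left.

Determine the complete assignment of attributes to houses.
Solution:

House | Color | Pet | Drink | Profession
----------------------------------------
  1   | white | bird | juice | teacher
  2   | blue | cat | milk | lawyer
  3   | green | fish | coffee | doctor
  4   | red | dog | tea | engineer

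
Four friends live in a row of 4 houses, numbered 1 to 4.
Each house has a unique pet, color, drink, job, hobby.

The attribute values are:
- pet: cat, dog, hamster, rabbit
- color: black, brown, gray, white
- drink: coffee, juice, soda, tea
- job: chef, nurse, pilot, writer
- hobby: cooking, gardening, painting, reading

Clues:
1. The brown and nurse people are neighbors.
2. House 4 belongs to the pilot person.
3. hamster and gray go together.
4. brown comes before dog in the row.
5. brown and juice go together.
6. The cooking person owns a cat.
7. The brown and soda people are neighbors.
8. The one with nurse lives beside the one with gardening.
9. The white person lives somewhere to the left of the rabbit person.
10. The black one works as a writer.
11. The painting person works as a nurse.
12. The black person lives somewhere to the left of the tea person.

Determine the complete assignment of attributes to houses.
Solution:

House | Pet | Color | Drink | Job | Hobby
-----------------------------------------
  1   | cat | brown | juice | chef | cooking
  2   | dog | white | soda | nurse | painting
  3   | rabbit | black | coffee | writer | gardening
  4   | hamster | gray | tea | pilot | reading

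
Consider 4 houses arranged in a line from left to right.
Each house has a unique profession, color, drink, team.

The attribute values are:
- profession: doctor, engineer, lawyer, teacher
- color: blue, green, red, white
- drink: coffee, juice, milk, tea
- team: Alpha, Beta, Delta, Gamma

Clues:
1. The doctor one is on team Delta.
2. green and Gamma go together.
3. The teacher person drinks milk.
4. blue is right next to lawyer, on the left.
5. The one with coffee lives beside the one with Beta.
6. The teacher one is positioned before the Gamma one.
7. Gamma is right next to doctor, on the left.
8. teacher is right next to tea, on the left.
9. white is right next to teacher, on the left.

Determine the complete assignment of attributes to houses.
Solution:

House | Profession | Color | Drink | Team
-----------------------------------------
  1   | engineer | white | coffee | Alpha
  2   | teacher | blue | milk | Beta
  3   | lawyer | green | tea | Gamma
  4   | doctor | red | juice | Delta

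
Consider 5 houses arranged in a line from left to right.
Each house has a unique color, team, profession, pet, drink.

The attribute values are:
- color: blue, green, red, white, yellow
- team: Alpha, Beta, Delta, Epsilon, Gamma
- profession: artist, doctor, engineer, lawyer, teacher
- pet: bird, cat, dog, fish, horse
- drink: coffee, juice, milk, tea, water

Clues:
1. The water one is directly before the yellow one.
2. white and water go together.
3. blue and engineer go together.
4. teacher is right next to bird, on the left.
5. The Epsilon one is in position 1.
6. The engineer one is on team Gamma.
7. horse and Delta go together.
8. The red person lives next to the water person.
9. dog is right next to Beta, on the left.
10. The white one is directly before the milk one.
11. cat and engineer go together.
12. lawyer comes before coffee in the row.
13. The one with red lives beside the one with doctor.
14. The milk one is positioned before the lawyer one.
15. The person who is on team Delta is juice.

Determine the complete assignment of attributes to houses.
Solution:

House | Color | Team | Profession | Pet | Drink
-----------------------------------------------
  1   | red | Epsilon | teacher | dog | tea
  2   | white | Beta | doctor | bird | water
  3   | yellow | Alpha | artist | fish | milk
  4   | green | Delta | lawyer | horse | juice
  5   | blue | Gamma | engineer | cat | coffee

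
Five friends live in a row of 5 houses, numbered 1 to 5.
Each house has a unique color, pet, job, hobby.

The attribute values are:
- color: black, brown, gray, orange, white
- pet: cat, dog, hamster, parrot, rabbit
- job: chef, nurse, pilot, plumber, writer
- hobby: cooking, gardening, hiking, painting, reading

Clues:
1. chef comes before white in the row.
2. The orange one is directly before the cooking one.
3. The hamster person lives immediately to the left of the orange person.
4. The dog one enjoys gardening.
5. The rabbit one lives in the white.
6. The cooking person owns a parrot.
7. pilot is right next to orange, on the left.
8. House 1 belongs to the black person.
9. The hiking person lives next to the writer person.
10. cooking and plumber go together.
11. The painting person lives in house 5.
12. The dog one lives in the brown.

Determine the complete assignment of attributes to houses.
Solution:

House | Color | Pet | Job | Hobby
---------------------------------
  1   | black | hamster | pilot | hiking
  2   | orange | cat | writer | reading
  3   | gray | parrot | plumber | cooking
  4   | brown | dog | chef | gardening
  5   | white | rabbit | nurse | painting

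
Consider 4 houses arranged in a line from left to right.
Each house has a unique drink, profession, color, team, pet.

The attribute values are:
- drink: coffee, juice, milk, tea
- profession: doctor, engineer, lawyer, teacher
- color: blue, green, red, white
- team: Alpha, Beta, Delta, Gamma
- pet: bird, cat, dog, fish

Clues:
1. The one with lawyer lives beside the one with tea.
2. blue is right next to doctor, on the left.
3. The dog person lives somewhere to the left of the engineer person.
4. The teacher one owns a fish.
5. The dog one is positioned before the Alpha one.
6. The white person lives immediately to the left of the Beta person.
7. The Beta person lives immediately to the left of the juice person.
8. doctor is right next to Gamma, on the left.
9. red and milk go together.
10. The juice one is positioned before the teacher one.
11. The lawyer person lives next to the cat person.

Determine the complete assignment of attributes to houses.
Solution:

House | Drink | Profession | Color | Team | Pet
-----------------------------------------------
  1   | coffee | lawyer | white | Delta | dog
  2   | tea | engineer | blue | Beta | cat
  3   | juice | doctor | green | Alpha | bird
  4   | milk | teacher | red | Gamma | fish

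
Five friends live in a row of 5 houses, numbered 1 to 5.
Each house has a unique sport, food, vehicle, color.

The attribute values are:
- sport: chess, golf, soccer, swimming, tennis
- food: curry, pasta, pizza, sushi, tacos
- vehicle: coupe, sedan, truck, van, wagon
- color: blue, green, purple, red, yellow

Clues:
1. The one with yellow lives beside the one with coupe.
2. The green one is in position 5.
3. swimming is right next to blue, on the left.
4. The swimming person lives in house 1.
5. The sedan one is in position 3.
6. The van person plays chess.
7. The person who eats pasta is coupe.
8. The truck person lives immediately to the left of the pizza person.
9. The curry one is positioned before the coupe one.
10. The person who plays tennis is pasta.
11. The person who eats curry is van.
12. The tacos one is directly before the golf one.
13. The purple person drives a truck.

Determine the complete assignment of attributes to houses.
Solution:

House | Sport | Food | Vehicle | Color
--------------------------------------
  1   | swimming | tacos | truck | purple
  2   | golf | pizza | wagon | blue
  3   | soccer | sushi | sedan | red
  4   | chess | curry | van | yellow
  5   | tennis | pasta | coupe | green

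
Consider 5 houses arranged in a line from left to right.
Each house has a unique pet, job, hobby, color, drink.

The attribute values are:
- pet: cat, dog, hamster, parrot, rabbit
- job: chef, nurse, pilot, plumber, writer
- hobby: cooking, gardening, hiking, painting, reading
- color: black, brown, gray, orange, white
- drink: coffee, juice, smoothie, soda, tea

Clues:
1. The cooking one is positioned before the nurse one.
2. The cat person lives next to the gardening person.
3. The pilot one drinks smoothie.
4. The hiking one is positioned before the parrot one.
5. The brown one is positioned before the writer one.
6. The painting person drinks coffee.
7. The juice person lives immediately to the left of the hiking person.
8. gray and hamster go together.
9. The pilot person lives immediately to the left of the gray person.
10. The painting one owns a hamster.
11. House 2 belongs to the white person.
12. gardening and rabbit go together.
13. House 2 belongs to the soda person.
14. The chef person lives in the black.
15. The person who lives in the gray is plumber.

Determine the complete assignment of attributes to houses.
Solution:

House | Pet | Job | Hobby | Color | Drink
-----------------------------------------
  1   | dog | chef | cooking | black | juice
  2   | cat | nurse | hiking | white | soda
  3   | rabbit | pilot | gardening | brown | smoothie
  4   | hamster | plumber | painting | gray | coffee
  5   | parrot | writer | reading | orange | tea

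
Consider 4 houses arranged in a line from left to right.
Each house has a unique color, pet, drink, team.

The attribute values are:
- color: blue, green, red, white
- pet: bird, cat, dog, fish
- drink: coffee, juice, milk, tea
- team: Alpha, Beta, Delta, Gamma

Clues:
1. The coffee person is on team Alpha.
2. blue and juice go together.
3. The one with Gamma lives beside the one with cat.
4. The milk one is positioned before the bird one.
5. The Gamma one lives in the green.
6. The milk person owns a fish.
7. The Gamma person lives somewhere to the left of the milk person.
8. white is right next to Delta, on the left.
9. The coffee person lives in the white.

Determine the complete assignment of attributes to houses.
Solution:

House | Color | Pet | Drink | Team
----------------------------------
  1   | green | dog | tea | Gamma
  2   | white | cat | coffee | Alpha
  3   | red | fish | milk | Delta
  4   | blue | bird | juice | Beta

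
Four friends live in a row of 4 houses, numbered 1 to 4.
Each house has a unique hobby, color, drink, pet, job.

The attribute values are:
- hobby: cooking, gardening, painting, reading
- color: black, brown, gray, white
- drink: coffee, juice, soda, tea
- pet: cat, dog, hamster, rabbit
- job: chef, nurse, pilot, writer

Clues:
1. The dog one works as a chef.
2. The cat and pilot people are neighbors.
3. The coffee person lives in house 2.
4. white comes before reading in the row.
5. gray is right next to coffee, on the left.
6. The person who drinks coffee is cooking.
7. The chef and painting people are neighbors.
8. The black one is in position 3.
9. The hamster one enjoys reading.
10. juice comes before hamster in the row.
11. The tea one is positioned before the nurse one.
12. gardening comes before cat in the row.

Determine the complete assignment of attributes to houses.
Solution:

House | Hobby | Color | Drink | Pet | Job
-----------------------------------------
  1   | gardening | gray | tea | rabbit | writer
  2   | cooking | white | coffee | dog | chef
  3   | painting | black | juice | cat | nurse
  4   | reading | brown | soda | hamster | pilot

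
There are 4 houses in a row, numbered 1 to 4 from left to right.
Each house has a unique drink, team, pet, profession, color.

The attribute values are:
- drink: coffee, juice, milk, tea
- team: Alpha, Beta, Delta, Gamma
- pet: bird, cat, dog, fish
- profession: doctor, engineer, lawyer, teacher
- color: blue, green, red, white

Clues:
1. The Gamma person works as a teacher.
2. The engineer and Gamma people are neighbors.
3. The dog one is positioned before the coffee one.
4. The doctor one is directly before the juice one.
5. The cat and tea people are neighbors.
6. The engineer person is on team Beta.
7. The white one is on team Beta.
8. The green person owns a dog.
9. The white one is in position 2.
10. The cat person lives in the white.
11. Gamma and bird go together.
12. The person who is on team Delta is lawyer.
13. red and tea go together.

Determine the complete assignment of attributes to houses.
Solution:

House | Drink | Team | Pet | Profession | Color
-----------------------------------------------
  1   | milk | Alpha | dog | doctor | green
  2   | juice | Beta | cat | engineer | white
  3   | tea | Gamma | bird | teacher | red
  4   | coffee | Delta | fish | lawyer | blue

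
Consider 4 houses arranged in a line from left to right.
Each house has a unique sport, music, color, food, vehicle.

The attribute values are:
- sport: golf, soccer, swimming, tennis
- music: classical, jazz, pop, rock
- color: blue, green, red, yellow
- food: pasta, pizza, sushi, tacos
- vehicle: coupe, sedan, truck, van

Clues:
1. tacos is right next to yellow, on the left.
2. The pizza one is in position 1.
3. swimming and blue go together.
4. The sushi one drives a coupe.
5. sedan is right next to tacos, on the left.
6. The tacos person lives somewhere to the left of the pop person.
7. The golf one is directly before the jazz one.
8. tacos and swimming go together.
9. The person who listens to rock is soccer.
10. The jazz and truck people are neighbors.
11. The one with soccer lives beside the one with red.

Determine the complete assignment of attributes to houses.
Solution:

House | Sport | Music | Color | Food | Vehicle
----------------------------------------------
  1   | golf | classical | green | pizza | sedan
  2   | swimming | jazz | blue | tacos | van
  3   | soccer | rock | yellow | pasta | truck
  4   | tennis | pop | red | sushi | coupe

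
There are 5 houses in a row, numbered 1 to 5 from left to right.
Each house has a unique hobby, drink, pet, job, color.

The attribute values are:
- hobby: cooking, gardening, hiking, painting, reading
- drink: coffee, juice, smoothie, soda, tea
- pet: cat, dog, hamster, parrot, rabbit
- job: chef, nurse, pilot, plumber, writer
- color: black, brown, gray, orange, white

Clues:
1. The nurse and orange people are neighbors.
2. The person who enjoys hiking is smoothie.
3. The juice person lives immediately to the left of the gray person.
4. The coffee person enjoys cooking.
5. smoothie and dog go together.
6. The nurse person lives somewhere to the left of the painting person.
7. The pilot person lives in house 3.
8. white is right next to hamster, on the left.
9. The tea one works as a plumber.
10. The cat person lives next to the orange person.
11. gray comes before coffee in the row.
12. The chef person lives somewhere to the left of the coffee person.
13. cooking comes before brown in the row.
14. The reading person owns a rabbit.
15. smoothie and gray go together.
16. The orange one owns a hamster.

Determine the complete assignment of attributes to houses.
Solution:

House | Hobby | Drink | Pet | Job | Color
-----------------------------------------
  1   | gardening | soda | cat | nurse | white
  2   | painting | juice | hamster | chef | orange
  3   | hiking | smoothie | dog | pilot | gray
  4   | cooking | coffee | parrot | writer | black
  5   | reading | tea | rabbit | plumber | brown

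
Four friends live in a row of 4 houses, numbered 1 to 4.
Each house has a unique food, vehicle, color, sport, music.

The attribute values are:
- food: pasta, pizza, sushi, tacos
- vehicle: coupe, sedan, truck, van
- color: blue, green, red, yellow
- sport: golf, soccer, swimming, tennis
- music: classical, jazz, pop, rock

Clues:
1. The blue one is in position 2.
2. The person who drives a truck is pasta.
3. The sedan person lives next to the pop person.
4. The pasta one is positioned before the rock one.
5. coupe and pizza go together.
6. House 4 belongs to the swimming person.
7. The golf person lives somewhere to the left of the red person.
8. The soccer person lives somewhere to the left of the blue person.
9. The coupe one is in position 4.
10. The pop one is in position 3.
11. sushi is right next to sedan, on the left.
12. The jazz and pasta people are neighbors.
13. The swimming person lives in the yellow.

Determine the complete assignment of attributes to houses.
Solution:

House | Food | Vehicle | Color | Sport | Music
----------------------------------------------
  1   | sushi | van | green | soccer | classical
  2   | tacos | sedan | blue | golf | jazz
  3   | pasta | truck | red | tennis | pop
  4   | pizza | coupe | yellow | swimming | rock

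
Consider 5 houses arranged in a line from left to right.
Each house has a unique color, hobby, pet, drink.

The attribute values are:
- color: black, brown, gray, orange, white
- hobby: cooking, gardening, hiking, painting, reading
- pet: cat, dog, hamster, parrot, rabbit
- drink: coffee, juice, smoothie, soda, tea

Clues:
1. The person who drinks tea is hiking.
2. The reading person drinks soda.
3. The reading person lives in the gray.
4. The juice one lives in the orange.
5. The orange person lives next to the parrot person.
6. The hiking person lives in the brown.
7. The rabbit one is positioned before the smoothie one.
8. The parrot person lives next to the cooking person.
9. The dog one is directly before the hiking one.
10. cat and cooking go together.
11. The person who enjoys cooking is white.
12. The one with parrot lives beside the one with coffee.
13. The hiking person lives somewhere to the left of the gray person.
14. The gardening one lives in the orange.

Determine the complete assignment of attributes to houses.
Solution:

House | Color | Hobby | Pet | Drink
-----------------------------------
  1   | orange | gardening | dog | juice
  2   | brown | hiking | parrot | tea
  3   | white | cooking | cat | coffee
  4   | gray | reading | rabbit | soda
  5   | black | painting | hamster | smoothie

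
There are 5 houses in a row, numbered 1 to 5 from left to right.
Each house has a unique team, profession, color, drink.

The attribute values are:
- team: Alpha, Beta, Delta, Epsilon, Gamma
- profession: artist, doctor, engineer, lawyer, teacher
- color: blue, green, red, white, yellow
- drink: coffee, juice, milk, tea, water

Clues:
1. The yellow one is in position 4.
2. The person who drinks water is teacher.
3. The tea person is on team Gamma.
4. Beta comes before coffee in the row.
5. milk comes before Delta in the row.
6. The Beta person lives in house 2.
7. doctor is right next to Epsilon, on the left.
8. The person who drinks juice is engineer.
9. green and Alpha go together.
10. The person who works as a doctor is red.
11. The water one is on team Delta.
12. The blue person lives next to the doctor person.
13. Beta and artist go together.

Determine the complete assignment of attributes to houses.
Solution:

House | Team | Profession | Color | Drink
-----------------------------------------
  1   | Alpha | engineer | green | juice
  2   | Beta | artist | blue | milk
  3   | Gamma | doctor | red | tea
  4   | Epsilon | lawyer | yellow | coffee
  5   | Delta | teacher | white | water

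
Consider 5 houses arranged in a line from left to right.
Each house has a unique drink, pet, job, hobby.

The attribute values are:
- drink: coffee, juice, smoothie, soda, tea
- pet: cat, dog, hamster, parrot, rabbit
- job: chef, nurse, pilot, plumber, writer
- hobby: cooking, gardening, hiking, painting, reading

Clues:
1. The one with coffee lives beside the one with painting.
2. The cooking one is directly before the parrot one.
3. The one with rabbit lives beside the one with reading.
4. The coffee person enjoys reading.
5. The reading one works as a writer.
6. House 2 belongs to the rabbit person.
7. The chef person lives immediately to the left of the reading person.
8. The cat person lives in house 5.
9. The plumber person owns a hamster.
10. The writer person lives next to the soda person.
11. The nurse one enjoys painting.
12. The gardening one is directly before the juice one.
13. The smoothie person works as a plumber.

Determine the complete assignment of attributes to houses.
Solution:

House | Drink | Pet | Job | Hobby
---------------------------------
  1   | smoothie | hamster | plumber | gardening
  2   | juice | rabbit | chef | cooking
  3   | coffee | parrot | writer | reading
  4   | soda | dog | nurse | painting
  5   | tea | cat | pilot | hiking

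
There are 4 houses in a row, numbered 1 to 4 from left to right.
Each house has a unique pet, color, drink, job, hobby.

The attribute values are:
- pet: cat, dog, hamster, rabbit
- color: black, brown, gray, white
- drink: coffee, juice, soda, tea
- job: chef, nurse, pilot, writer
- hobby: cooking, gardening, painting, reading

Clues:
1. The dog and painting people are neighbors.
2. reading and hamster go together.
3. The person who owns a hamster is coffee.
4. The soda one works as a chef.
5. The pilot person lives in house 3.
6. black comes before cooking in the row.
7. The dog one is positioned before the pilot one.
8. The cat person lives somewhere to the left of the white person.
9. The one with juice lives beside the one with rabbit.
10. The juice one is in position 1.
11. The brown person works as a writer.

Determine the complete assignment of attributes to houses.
Solution:

House | Pet | Color | Drink | Job | Hobby
-----------------------------------------
  1   | dog | brown | juice | writer | gardening
  2   | rabbit | black | soda | chef | painting
  3   | cat | gray | tea | pilot | cooking
  4   | hamster | white | coffee | nurse | reading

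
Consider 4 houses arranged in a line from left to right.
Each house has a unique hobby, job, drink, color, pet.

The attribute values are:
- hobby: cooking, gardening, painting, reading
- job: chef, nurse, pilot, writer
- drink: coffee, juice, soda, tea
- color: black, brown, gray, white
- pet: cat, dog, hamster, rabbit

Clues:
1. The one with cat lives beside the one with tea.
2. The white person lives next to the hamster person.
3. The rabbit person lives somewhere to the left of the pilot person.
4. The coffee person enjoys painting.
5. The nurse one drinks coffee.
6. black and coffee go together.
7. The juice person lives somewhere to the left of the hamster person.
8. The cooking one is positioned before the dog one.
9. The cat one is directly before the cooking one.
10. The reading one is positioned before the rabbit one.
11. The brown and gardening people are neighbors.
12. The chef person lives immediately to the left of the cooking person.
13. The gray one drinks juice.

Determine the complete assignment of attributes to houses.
Solution:

House | Hobby | Job | Drink | Color | Pet
-----------------------------------------
  1   | reading | chef | juice | gray | cat
  2   | cooking | writer | tea | brown | rabbit
  3   | gardening | pilot | soda | white | dog
  4   | painting | nurse | coffee | black | hamster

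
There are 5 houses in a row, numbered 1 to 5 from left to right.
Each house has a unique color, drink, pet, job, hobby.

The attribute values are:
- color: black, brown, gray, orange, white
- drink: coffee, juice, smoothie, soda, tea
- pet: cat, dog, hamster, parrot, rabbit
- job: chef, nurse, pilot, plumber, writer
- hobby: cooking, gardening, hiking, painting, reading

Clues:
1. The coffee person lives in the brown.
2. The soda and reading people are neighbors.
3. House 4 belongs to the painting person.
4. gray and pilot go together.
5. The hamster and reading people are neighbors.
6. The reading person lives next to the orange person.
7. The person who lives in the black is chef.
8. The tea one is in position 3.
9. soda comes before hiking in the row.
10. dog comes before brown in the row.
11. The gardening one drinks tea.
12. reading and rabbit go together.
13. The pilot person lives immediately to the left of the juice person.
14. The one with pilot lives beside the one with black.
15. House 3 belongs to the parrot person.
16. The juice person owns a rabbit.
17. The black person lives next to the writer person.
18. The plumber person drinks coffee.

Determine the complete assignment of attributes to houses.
Solution:

House | Color | Drink | Pet | Job | Hobby
-----------------------------------------
  1   | gray | soda | hamster | pilot | cooking
  2   | black | juice | rabbit | chef | reading
  3   | orange | tea | parrot | writer | gardening
  4   | white | smoothie | dog | nurse | painting
  5   | brown | coffee | cat | plumber | hiking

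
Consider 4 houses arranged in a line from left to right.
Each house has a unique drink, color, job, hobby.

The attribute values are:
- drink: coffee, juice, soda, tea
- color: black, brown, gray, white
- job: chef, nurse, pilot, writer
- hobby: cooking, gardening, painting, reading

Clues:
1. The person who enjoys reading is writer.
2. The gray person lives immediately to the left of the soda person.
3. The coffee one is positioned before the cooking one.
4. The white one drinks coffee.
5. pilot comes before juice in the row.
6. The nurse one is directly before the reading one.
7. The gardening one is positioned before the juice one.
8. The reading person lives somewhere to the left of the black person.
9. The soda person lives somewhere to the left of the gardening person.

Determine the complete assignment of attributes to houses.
Solution:

House | Drink | Color | Job | Hobby
-----------------------------------
  1   | tea | gray | nurse | painting
  2   | soda | brown | writer | reading
  3   | coffee | white | pilot | gardening
  4   | juice | black | chef | cooking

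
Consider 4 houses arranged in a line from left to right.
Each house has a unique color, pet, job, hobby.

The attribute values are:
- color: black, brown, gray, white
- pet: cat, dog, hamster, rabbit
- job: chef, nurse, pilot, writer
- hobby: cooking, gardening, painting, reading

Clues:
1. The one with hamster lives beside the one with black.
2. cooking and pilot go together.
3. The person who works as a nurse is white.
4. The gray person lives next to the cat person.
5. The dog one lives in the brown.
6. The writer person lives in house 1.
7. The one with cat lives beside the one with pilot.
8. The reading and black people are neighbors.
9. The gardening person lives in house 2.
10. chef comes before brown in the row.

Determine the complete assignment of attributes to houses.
Solution:

House | Color | Pet | Job | Hobby
---------------------------------
  1   | gray | hamster | writer | reading
  2   | black | cat | chef | gardening
  3   | brown | dog | pilot | cooking
  4   | white | rabbit | nurse | painting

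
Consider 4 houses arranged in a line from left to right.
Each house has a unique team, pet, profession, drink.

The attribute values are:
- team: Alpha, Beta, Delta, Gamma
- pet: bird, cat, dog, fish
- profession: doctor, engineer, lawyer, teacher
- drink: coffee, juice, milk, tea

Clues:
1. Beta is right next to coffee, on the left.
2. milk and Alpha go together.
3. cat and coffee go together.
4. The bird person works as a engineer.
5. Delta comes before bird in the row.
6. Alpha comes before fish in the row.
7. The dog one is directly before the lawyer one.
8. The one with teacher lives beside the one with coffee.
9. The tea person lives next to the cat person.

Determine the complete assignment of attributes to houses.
Solution:

House | Team | Pet | Profession | Drink
---------------------------------------
  1   | Beta | dog | teacher | tea
  2   | Delta | cat | lawyer | coffee
  3   | Alpha | bird | engineer | milk
  4   | Gamma | fish | doctor | juice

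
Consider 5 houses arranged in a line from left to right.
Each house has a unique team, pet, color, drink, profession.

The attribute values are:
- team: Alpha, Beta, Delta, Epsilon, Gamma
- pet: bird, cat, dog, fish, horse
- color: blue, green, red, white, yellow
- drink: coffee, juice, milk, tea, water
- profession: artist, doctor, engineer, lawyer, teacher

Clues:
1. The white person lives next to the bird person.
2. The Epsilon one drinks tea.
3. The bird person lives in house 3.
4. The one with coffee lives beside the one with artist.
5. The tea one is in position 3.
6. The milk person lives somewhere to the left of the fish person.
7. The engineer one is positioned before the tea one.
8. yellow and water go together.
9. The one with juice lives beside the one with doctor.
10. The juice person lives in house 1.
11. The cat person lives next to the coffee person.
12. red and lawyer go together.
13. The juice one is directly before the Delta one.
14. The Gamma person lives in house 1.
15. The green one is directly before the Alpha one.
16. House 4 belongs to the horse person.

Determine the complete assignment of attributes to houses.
Solution:

House | Team | Pet | Color | Drink | Profession
-----------------------------------------------
  1   | Gamma | cat | blue | juice | engineer
  2   | Delta | dog | white | coffee | doctor
  3   | Epsilon | bird | green | tea | artist
  4   | Alpha | horse | red | milk | lawyer
  5   | Beta | fish | yellow | water | teacher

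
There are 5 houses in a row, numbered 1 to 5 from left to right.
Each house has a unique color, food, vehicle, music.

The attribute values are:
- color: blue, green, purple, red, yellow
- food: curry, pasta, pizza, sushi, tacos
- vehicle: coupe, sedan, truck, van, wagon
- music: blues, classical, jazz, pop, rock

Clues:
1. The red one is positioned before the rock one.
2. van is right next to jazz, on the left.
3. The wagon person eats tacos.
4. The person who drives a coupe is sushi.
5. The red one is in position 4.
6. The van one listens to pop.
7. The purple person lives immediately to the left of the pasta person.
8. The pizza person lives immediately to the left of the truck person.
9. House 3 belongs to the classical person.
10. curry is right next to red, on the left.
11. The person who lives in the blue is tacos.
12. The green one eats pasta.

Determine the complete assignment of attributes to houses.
Solution:

House | Color | Food | Vehicle | Music
--------------------------------------
  1   | purple | pizza | van | pop
  2   | green | pasta | truck | jazz
  3   | yellow | curry | sedan | classical
  4   | red | sushi | coupe | blues
  5   | blue | tacos | wagon | rock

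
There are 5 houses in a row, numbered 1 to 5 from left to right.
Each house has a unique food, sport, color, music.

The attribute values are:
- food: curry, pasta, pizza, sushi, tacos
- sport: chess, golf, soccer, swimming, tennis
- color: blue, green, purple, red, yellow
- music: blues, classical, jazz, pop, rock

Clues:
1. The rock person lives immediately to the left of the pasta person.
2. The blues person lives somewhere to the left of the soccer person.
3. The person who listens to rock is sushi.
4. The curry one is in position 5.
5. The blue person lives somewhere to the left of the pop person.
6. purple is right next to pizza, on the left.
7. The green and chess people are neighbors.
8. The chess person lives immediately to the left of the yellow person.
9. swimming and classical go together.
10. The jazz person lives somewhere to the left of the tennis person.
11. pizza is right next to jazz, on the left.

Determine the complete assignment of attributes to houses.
Solution:

House | Food | Sport | Color | Music
------------------------------------
  1   | sushi | golf | green | rock
  2   | pasta | chess | purple | blues
  3   | pizza | swimming | yellow | classical
  4   | tacos | soccer | blue | jazz
  5   | curry | tennis | red | pop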